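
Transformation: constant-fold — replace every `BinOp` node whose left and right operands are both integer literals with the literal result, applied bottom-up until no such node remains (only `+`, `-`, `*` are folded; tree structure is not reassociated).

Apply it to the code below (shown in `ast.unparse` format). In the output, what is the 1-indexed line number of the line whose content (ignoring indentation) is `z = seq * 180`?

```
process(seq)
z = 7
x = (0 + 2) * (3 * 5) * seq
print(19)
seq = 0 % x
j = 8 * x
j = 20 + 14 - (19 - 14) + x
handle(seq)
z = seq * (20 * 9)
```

Transformed code:
process(seq)
z = 7
x = 30 * seq
print(19)
seq = 0 % x
j = 8 * x
j = 29 + x
handle(seq)
z = seq * 180

9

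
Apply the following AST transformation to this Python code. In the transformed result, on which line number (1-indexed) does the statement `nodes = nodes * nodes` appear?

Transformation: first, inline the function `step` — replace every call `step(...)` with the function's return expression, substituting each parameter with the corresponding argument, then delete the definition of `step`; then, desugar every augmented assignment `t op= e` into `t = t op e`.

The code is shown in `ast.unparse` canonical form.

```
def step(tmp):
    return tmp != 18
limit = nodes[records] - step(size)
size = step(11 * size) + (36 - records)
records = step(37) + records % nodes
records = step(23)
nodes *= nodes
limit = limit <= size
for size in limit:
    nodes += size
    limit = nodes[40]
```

5

Transformed code:
limit = nodes[records] - (size != 18)
size = (11 * size != 18) + (36 - records)
records = (37 != 18) + records % nodes
records = 23 != 18
nodes = nodes * nodes
limit = limit <= size
for size in limit:
    nodes = nodes + size
    limit = nodes[40]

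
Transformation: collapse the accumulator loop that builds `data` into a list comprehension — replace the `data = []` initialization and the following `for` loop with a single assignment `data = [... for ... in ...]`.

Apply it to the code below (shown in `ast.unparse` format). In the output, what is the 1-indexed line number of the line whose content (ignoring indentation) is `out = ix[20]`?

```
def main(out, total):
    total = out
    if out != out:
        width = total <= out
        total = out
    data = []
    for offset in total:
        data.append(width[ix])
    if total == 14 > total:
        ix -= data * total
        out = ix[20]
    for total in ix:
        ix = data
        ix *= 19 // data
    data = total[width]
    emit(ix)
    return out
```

Transformed code:
def main(out, total):
    total = out
    if out != out:
        width = total <= out
        total = out
    data = [width[ix] for offset in total]
    if total == 14 > total:
        ix -= data * total
        out = ix[20]
    for total in ix:
        ix = data
        ix *= 19 // data
    data = total[width]
    emit(ix)
    return out

9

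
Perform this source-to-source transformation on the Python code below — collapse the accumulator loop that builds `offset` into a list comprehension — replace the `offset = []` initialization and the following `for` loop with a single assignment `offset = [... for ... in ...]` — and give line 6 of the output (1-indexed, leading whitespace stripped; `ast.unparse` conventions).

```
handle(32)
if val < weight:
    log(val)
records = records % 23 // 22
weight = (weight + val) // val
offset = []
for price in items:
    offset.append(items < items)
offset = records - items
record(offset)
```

Transformed code:
handle(32)
if val < weight:
    log(val)
records = records % 23 // 22
weight = (weight + val) // val
offset = [items < items for price in items]
offset = records - items
record(offset)

offset = [items < items for price in items]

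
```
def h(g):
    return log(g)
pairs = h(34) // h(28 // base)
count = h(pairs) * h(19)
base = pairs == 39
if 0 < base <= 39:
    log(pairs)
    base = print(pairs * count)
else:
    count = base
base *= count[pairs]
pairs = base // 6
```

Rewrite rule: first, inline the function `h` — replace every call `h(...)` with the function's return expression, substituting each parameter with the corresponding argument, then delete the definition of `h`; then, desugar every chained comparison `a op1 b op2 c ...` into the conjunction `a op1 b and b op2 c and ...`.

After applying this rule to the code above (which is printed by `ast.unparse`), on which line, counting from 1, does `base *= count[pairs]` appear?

Transformed code:
pairs = log(34) // log(28 // base)
count = log(pairs) * log(19)
base = pairs == 39
if 0 < base and base <= 39:
    log(pairs)
    base = print(pairs * count)
else:
    count = base
base *= count[pairs]
pairs = base // 6

9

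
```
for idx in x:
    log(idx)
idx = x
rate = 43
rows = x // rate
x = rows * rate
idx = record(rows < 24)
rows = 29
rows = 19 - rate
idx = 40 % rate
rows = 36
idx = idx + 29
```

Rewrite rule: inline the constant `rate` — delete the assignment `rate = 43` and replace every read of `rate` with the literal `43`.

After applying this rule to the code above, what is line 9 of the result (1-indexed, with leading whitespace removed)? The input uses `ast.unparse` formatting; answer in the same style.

idx = 40 % 43

Transformed code:
for idx in x:
    log(idx)
idx = x
rows = x // 43
x = rows * 43
idx = record(rows < 24)
rows = 29
rows = 19 - 43
idx = 40 % 43
rows = 36
idx = idx + 29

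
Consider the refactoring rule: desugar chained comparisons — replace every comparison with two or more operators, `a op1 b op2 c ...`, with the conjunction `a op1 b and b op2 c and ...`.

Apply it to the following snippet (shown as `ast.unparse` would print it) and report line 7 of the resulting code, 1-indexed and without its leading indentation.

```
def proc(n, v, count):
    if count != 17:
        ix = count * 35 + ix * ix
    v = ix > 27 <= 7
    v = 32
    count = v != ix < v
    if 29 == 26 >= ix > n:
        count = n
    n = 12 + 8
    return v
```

Transformed code:
def proc(n, v, count):
    if count != 17:
        ix = count * 35 + ix * ix
    v = ix > 27 and 27 <= 7
    v = 32
    count = v != ix and ix < v
    if 29 == 26 and 26 >= ix and (ix > n):
        count = n
    n = 12 + 8
    return v

if 29 == 26 and 26 >= ix and (ix > n):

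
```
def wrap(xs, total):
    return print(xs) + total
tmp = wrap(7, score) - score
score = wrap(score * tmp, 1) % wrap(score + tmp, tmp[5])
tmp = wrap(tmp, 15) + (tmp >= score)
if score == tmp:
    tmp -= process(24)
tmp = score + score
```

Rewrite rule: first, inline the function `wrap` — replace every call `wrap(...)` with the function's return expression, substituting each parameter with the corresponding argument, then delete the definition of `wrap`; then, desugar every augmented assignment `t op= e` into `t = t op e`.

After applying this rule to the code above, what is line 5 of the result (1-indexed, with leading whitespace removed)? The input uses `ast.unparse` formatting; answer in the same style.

Transformed code:
tmp = print(7) + score - score
score = (print(score * tmp) + 1) % (print(score + tmp) + tmp[5])
tmp = print(tmp) + 15 + (tmp >= score)
if score == tmp:
    tmp = tmp - process(24)
tmp = score + score

tmp = tmp - process(24)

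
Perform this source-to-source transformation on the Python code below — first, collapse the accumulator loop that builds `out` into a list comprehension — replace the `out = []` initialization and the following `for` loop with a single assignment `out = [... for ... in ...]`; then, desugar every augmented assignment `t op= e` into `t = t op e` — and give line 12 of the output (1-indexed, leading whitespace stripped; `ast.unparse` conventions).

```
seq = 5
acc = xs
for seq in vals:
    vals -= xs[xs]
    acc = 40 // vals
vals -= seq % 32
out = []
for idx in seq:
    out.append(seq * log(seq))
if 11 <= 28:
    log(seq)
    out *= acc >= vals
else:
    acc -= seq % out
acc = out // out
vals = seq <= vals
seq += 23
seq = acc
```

acc = acc - seq % out

Transformed code:
seq = 5
acc = xs
for seq in vals:
    vals = vals - xs[xs]
    acc = 40 // vals
vals = vals - seq % 32
out = [seq * log(seq) for idx in seq]
if 11 <= 28:
    log(seq)
    out = out * (acc >= vals)
else:
    acc = acc - seq % out
acc = out // out
vals = seq <= vals
seq = seq + 23
seq = acc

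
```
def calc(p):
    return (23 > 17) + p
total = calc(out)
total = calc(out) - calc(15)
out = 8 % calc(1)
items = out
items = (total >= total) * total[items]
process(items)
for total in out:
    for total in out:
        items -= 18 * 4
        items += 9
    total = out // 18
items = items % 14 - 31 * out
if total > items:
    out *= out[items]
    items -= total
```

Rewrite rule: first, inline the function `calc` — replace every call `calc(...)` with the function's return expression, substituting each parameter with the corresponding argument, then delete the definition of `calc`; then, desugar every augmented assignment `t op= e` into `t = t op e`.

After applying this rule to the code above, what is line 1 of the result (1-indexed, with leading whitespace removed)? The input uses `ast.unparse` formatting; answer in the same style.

Transformed code:
total = (23 > 17) + out
total = (23 > 17) + out - ((23 > 17) + 15)
out = 8 % ((23 > 17) + 1)
items = out
items = (total >= total) * total[items]
process(items)
for total in out:
    for total in out:
        items = items - 18 * 4
        items = items + 9
    total = out // 18
items = items % 14 - 31 * out
if total > items:
    out = out * out[items]
    items = items - total

total = (23 > 17) + out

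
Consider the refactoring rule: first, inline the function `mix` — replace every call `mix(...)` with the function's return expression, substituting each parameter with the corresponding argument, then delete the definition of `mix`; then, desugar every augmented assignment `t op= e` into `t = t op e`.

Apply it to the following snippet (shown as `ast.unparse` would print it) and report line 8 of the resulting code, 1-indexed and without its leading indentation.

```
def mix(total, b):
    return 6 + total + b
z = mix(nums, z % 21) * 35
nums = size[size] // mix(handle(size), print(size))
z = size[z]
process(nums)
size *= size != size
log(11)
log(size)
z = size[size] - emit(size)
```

Transformed code:
z = (6 + nums + z % 21) * 35
nums = size[size] // (6 + handle(size) + print(size))
z = size[z]
process(nums)
size = size * (size != size)
log(11)
log(size)
z = size[size] - emit(size)

z = size[size] - emit(size)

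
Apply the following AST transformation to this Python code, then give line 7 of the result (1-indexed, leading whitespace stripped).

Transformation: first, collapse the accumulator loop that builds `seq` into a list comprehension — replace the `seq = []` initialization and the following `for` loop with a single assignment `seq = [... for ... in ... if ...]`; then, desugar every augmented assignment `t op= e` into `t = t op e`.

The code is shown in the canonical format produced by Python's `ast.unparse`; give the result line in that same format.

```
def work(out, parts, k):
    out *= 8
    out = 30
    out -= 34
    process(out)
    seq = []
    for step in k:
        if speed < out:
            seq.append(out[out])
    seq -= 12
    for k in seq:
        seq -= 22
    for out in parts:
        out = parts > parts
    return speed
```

Transformed code:
def work(out, parts, k):
    out = out * 8
    out = 30
    out = out - 34
    process(out)
    seq = [out[out] for step in k if speed < out]
    seq = seq - 12
    for k in seq:
        seq = seq - 22
    for out in parts:
        out = parts > parts
    return speed

seq = seq - 12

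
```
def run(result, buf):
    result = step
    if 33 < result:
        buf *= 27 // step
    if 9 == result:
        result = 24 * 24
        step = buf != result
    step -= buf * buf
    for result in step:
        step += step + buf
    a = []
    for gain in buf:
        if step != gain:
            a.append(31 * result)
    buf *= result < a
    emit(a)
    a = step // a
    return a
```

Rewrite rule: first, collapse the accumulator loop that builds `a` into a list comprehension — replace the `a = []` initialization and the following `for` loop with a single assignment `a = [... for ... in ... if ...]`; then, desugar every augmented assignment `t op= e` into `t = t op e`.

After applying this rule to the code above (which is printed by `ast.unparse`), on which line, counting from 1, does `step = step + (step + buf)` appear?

10

Transformed code:
def run(result, buf):
    result = step
    if 33 < result:
        buf = buf * (27 // step)
    if 9 == result:
        result = 24 * 24
        step = buf != result
    step = step - buf * buf
    for result in step:
        step = step + (step + buf)
    a = [31 * result for gain in buf if step != gain]
    buf = buf * (result < a)
    emit(a)
    a = step // a
    return a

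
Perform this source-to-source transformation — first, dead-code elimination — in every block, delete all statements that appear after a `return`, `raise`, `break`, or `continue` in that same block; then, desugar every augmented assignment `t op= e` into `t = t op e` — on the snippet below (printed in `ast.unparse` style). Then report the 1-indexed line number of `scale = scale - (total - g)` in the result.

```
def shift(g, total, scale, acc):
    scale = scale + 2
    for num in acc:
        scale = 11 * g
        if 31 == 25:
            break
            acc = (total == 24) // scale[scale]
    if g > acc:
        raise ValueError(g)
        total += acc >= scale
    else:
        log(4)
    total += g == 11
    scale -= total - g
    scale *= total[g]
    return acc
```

Transformed code:
def shift(g, total, scale, acc):
    scale = scale + 2
    for num in acc:
        scale = 11 * g
        if 31 == 25:
            break
    if g > acc:
        raise ValueError(g)
    else:
        log(4)
    total = total + (g == 11)
    scale = scale - (total - g)
    scale = scale * total[g]
    return acc

12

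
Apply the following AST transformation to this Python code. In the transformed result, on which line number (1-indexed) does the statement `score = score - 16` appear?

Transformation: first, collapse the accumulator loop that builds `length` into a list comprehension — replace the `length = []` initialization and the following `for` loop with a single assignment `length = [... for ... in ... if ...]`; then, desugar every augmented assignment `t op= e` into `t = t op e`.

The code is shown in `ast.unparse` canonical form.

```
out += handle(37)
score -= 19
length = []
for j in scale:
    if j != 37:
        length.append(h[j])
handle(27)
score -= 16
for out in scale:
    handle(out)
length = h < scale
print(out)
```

5

Transformed code:
out = out + handle(37)
score = score - 19
length = [h[j] for j in scale if j != 37]
handle(27)
score = score - 16
for out in scale:
    handle(out)
length = h < scale
print(out)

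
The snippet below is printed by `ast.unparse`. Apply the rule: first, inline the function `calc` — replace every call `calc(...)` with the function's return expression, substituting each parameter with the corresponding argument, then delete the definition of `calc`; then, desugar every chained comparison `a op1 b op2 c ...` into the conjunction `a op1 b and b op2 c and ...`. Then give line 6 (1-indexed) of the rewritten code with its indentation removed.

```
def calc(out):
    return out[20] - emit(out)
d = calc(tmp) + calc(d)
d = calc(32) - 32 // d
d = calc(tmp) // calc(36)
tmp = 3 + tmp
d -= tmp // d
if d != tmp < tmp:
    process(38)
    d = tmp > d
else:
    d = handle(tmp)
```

if d != tmp and tmp < tmp:

Transformed code:
d = tmp[20] - emit(tmp) + (d[20] - emit(d))
d = 32[20] - emit(32) - 32 // d
d = (tmp[20] - emit(tmp)) // (36[20] - emit(36))
tmp = 3 + tmp
d -= tmp // d
if d != tmp and tmp < tmp:
    process(38)
    d = tmp > d
else:
    d = handle(tmp)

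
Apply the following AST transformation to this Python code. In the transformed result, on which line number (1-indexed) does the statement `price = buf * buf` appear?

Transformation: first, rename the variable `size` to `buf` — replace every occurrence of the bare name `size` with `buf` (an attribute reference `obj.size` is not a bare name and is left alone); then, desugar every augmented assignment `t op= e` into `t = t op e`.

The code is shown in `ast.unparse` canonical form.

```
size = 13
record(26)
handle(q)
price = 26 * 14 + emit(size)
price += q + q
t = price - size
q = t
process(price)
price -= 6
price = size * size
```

10

Transformed code:
buf = 13
record(26)
handle(q)
price = 26 * 14 + emit(buf)
price = price + (q + q)
t = price - buf
q = t
process(price)
price = price - 6
price = buf * buf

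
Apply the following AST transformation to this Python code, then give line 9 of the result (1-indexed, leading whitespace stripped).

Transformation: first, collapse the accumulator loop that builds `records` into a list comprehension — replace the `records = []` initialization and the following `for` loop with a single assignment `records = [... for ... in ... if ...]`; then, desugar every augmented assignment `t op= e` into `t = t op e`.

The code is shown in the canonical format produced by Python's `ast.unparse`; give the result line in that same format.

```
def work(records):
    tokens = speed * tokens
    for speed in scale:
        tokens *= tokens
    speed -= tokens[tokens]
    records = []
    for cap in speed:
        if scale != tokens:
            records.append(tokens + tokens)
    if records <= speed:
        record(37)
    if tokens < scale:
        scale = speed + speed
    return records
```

if tokens < scale:

Transformed code:
def work(records):
    tokens = speed * tokens
    for speed in scale:
        tokens = tokens * tokens
    speed = speed - tokens[tokens]
    records = [tokens + tokens for cap in speed if scale != tokens]
    if records <= speed:
        record(37)
    if tokens < scale:
        scale = speed + speed
    return records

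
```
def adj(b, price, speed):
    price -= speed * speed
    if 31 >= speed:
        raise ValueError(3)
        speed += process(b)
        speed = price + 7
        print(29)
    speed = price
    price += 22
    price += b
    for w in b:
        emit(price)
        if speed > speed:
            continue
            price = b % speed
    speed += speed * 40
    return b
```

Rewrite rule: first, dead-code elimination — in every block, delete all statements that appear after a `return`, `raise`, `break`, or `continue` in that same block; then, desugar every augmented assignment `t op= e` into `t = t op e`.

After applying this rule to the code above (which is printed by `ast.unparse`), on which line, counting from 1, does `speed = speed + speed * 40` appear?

12

Transformed code:
def adj(b, price, speed):
    price = price - speed * speed
    if 31 >= speed:
        raise ValueError(3)
    speed = price
    price = price + 22
    price = price + b
    for w in b:
        emit(price)
        if speed > speed:
            continue
    speed = speed + speed * 40
    return b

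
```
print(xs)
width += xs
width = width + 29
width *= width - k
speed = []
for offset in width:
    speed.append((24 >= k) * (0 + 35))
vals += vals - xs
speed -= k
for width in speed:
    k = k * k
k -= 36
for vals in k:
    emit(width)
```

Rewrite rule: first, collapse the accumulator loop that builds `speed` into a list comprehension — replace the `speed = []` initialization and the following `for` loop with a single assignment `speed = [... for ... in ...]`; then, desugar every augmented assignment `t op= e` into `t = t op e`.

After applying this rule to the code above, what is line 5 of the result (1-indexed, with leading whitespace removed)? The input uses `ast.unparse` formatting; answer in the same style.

Transformed code:
print(xs)
width = width + xs
width = width + 29
width = width * (width - k)
speed = [(24 >= k) * (0 + 35) for offset in width]
vals = vals + (vals - xs)
speed = speed - k
for width in speed:
    k = k * k
k = k - 36
for vals in k:
    emit(width)

speed = [(24 >= k) * (0 + 35) for offset in width]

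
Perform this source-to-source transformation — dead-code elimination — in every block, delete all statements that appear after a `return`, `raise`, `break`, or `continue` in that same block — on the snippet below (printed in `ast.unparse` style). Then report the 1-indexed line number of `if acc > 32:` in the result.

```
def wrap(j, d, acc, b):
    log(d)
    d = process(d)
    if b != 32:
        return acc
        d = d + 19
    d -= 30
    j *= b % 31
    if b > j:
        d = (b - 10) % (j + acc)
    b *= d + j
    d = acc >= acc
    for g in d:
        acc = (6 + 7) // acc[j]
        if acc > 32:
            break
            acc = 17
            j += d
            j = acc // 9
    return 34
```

Transformed code:
def wrap(j, d, acc, b):
    log(d)
    d = process(d)
    if b != 32:
        return acc
    d -= 30
    j *= b % 31
    if b > j:
        d = (b - 10) % (j + acc)
    b *= d + j
    d = acc >= acc
    for g in d:
        acc = (6 + 7) // acc[j]
        if acc > 32:
            break
    return 34

14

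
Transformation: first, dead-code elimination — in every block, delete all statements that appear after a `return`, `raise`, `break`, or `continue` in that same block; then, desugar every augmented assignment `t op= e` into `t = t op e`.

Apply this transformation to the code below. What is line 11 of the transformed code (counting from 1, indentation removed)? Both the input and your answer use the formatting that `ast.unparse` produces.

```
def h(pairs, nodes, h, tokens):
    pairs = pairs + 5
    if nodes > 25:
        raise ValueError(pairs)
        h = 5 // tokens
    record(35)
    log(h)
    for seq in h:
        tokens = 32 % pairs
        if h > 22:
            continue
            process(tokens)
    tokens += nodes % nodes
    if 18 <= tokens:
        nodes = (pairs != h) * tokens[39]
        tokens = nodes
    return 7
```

Transformed code:
def h(pairs, nodes, h, tokens):
    pairs = pairs + 5
    if nodes > 25:
        raise ValueError(pairs)
    record(35)
    log(h)
    for seq in h:
        tokens = 32 % pairs
        if h > 22:
            continue
    tokens = tokens + nodes % nodes
    if 18 <= tokens:
        nodes = (pairs != h) * tokens[39]
        tokens = nodes
    return 7

tokens = tokens + nodes % nodes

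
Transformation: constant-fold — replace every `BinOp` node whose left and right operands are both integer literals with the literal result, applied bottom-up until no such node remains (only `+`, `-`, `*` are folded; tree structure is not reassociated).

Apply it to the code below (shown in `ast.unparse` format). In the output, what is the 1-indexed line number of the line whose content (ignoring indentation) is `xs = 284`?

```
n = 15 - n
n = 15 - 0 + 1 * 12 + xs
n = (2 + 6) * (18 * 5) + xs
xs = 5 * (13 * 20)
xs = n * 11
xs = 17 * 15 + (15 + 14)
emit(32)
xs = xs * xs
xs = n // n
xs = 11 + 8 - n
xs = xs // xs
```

Transformed code:
n = 15 - n
n = 27 + xs
n = 720 + xs
xs = 1300
xs = n * 11
xs = 284
emit(32)
xs = xs * xs
xs = n // n
xs = 19 - n
xs = xs // xs

6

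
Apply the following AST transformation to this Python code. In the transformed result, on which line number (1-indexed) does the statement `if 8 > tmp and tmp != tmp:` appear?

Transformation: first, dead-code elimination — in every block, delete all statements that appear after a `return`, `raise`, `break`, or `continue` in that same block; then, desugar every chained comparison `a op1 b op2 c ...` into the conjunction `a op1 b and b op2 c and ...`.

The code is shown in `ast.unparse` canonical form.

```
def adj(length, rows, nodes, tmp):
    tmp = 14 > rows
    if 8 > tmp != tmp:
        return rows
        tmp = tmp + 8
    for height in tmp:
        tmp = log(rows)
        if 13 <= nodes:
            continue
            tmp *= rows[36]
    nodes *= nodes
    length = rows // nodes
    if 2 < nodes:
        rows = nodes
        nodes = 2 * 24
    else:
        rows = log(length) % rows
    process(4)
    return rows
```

3

Transformed code:
def adj(length, rows, nodes, tmp):
    tmp = 14 > rows
    if 8 > tmp and tmp != tmp:
        return rows
    for height in tmp:
        tmp = log(rows)
        if 13 <= nodes:
            continue
    nodes *= nodes
    length = rows // nodes
    if 2 < nodes:
        rows = nodes
        nodes = 2 * 24
    else:
        rows = log(length) % rows
    process(4)
    return rows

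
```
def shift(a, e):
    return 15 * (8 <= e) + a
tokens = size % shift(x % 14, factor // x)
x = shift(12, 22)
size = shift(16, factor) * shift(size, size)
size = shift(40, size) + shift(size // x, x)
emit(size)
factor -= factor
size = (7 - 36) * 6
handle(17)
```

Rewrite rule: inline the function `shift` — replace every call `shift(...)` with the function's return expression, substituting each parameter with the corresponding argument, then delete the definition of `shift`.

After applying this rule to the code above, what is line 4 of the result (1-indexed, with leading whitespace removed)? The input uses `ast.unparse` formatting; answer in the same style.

size = 15 * (8 <= size) + 40 + (15 * (8 <= x) + size // x)

Transformed code:
tokens = size % (15 * (8 <= factor // x) + x % 14)
x = 15 * (8 <= 22) + 12
size = (15 * (8 <= factor) + 16) * (15 * (8 <= size) + size)
size = 15 * (8 <= size) + 40 + (15 * (8 <= x) + size // x)
emit(size)
factor -= factor
size = (7 - 36) * 6
handle(17)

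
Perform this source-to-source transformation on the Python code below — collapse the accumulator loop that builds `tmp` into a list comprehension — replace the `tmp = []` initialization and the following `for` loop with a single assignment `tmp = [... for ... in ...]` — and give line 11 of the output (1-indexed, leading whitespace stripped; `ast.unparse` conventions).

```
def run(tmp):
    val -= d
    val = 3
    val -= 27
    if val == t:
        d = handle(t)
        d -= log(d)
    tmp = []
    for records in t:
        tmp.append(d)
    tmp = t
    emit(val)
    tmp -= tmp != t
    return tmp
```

Transformed code:
def run(tmp):
    val -= d
    val = 3
    val -= 27
    if val == t:
        d = handle(t)
        d -= log(d)
    tmp = [d for records in t]
    tmp = t
    emit(val)
    tmp -= tmp != t
    return tmp

tmp -= tmp != t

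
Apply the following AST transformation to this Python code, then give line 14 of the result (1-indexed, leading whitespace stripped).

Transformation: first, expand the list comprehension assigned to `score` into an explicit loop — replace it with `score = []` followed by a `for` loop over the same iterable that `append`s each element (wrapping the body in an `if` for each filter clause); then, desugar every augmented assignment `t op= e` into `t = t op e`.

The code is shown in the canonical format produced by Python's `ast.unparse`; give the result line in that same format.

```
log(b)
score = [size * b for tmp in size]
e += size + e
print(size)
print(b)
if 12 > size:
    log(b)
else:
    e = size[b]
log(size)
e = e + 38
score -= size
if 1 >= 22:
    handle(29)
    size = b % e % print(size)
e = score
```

score = score - size

Transformed code:
log(b)
score = []
for tmp in size:
    score.append(size * b)
e = e + (size + e)
print(size)
print(b)
if 12 > size:
    log(b)
else:
    e = size[b]
log(size)
e = e + 38
score = score - size
if 1 >= 22:
    handle(29)
    size = b % e % print(size)
e = score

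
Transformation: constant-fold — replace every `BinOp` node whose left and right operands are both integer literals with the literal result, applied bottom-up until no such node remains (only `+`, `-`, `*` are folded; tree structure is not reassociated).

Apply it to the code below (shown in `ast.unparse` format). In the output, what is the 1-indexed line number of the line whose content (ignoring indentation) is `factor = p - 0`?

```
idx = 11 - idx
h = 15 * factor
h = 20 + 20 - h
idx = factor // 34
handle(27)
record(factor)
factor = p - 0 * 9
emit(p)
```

7

Transformed code:
idx = 11 - idx
h = 15 * factor
h = 40 - h
idx = factor // 34
handle(27)
record(factor)
factor = p - 0
emit(p)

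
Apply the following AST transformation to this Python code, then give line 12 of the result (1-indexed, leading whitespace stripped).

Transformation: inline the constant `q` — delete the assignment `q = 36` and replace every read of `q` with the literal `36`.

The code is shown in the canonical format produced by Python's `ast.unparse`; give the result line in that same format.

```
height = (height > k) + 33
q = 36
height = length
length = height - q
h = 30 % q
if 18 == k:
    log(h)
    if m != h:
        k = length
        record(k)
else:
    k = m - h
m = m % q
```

m = m % 36

Transformed code:
height = (height > k) + 33
height = length
length = height - 36
h = 30 % 36
if 18 == k:
    log(h)
    if m != h:
        k = length
        record(k)
else:
    k = m - h
m = m % 36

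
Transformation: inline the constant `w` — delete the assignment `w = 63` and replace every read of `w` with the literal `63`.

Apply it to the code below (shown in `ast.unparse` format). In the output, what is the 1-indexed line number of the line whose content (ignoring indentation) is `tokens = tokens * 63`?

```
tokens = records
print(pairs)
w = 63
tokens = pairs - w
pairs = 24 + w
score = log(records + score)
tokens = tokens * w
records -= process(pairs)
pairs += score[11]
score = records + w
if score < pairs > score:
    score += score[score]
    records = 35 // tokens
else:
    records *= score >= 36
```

6

Transformed code:
tokens = records
print(pairs)
tokens = pairs - 63
pairs = 24 + 63
score = log(records + score)
tokens = tokens * 63
records -= process(pairs)
pairs += score[11]
score = records + 63
if score < pairs > score:
    score += score[score]
    records = 35 // tokens
else:
    records *= score >= 36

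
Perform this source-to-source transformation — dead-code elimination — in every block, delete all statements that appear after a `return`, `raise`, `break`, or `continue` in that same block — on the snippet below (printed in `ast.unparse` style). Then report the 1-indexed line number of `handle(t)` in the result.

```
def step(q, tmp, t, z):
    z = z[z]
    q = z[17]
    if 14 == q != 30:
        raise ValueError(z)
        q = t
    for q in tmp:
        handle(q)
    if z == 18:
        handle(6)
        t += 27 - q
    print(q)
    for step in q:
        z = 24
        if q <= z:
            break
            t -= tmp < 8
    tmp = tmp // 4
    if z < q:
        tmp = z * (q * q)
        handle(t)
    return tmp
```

Transformed code:
def step(q, tmp, t, z):
    z = z[z]
    q = z[17]
    if 14 == q != 30:
        raise ValueError(z)
    for q in tmp:
        handle(q)
    if z == 18:
        handle(6)
        t += 27 - q
    print(q)
    for step in q:
        z = 24
        if q <= z:
            break
    tmp = tmp // 4
    if z < q:
        tmp = z * (q * q)
        handle(t)
    return tmp

19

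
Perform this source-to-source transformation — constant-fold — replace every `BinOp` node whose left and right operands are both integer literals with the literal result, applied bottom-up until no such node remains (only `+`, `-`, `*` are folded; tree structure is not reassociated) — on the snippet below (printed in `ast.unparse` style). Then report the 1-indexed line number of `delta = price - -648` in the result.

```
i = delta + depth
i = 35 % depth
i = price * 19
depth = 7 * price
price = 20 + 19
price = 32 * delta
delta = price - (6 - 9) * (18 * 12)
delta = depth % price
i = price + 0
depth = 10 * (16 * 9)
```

7

Transformed code:
i = delta + depth
i = 35 % depth
i = price * 19
depth = 7 * price
price = 39
price = 32 * delta
delta = price - -648
delta = depth % price
i = price + 0
depth = 1440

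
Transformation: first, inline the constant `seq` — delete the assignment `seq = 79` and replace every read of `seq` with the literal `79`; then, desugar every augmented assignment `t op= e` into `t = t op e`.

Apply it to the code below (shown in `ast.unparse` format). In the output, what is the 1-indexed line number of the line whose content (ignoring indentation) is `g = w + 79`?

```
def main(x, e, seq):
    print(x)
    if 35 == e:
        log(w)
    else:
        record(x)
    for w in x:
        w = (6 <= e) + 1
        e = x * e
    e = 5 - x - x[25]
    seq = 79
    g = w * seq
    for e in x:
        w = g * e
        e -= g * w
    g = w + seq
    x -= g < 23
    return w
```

15

Transformed code:
def main(x, e, seq):
    print(x)
    if 35 == e:
        log(w)
    else:
        record(x)
    for w in x:
        w = (6 <= e) + 1
        e = x * e
    e = 5 - x - x[25]
    g = w * 79
    for e in x:
        w = g * e
        e = e - g * w
    g = w + 79
    x = x - (g < 23)
    return w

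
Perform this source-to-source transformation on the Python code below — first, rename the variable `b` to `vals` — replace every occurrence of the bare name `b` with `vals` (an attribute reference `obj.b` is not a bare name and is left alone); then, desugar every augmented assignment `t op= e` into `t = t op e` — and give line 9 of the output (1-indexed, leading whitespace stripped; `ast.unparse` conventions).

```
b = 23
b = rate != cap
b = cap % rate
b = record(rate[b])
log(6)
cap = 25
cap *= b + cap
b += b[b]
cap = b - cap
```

cap = vals - cap

Transformed code:
vals = 23
vals = rate != cap
vals = cap % rate
vals = record(rate[vals])
log(6)
cap = 25
cap = cap * (vals + cap)
vals = vals + vals[vals]
cap = vals - cap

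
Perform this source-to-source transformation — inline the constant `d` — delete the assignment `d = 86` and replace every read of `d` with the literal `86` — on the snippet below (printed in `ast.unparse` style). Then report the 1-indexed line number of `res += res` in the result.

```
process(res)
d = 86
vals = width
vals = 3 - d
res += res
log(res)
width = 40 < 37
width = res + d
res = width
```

Transformed code:
process(res)
vals = width
vals = 3 - 86
res += res
log(res)
width = 40 < 37
width = res + 86
res = width

4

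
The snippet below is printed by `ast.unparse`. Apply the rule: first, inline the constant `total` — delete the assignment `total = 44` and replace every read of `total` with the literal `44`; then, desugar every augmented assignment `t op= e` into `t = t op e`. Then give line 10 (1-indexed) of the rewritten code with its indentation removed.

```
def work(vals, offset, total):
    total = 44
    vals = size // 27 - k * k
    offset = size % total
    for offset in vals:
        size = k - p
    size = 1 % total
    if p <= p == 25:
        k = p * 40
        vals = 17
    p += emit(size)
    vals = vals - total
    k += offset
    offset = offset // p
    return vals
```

Transformed code:
def work(vals, offset, total):
    vals = size // 27 - k * k
    offset = size % 44
    for offset in vals:
        size = k - p
    size = 1 % 44
    if p <= p == 25:
        k = p * 40
        vals = 17
    p = p + emit(size)
    vals = vals - 44
    k = k + offset
    offset = offset // p
    return vals

p = p + emit(size)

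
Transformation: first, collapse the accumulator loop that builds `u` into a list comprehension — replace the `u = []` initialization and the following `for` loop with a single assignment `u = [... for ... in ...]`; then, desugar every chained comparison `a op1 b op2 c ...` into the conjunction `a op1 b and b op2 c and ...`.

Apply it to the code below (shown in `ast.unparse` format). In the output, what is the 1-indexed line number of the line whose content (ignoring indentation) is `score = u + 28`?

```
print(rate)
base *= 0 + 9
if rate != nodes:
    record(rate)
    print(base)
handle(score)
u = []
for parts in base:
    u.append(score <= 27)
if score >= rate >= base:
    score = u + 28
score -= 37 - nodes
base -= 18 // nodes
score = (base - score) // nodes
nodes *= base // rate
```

9

Transformed code:
print(rate)
base *= 0 + 9
if rate != nodes:
    record(rate)
    print(base)
handle(score)
u = [score <= 27 for parts in base]
if score >= rate and rate >= base:
    score = u + 28
score -= 37 - nodes
base -= 18 // nodes
score = (base - score) // nodes
nodes *= base // rate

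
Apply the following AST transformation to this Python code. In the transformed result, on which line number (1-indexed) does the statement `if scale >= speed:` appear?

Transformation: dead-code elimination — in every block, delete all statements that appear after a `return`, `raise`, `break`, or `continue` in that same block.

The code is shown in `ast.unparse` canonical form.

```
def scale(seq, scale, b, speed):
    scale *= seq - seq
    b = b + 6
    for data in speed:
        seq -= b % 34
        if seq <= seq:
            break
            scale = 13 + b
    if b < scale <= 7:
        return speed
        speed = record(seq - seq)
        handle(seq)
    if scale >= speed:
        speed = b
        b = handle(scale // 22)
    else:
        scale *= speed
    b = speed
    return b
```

Transformed code:
def scale(seq, scale, b, speed):
    scale *= seq - seq
    b = b + 6
    for data in speed:
        seq -= b % 34
        if seq <= seq:
            break
    if b < scale <= 7:
        return speed
    if scale >= speed:
        speed = b
        b = handle(scale // 22)
    else:
        scale *= speed
    b = speed
    return b

10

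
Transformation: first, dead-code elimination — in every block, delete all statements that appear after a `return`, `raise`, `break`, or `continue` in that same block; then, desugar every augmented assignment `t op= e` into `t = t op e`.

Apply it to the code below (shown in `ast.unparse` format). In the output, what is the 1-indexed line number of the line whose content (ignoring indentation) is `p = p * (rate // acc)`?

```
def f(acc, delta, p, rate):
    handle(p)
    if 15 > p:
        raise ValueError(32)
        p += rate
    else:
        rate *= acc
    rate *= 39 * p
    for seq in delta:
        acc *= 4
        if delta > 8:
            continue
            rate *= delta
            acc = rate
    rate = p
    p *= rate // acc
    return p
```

Transformed code:
def f(acc, delta, p, rate):
    handle(p)
    if 15 > p:
        raise ValueError(32)
    else:
        rate = rate * acc
    rate = rate * (39 * p)
    for seq in delta:
        acc = acc * 4
        if delta > 8:
            continue
    rate = p
    p = p * (rate // acc)
    return p

13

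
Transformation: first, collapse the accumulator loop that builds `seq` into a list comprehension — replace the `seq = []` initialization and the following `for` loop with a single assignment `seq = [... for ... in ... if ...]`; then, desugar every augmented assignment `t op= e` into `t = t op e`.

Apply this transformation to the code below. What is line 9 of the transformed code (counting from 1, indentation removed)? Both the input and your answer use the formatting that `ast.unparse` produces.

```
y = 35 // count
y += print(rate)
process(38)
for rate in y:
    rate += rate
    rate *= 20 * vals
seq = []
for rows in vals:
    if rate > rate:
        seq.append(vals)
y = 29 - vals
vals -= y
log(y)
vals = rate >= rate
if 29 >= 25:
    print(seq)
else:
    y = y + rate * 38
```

vals = vals - y

Transformed code:
y = 35 // count
y = y + print(rate)
process(38)
for rate in y:
    rate = rate + rate
    rate = rate * (20 * vals)
seq = [vals for rows in vals if rate > rate]
y = 29 - vals
vals = vals - y
log(y)
vals = rate >= rate
if 29 >= 25:
    print(seq)
else:
    y = y + rate * 38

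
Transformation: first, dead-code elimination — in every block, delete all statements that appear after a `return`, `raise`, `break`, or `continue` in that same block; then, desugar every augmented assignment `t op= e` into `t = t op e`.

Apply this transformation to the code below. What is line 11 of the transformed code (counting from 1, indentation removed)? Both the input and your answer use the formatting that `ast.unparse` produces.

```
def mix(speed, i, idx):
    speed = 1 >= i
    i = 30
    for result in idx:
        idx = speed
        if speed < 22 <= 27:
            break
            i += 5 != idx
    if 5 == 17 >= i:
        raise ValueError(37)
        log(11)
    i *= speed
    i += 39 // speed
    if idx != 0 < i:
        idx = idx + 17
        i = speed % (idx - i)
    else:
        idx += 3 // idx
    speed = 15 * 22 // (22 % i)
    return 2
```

Transformed code:
def mix(speed, i, idx):
    speed = 1 >= i
    i = 30
    for result in idx:
        idx = speed
        if speed < 22 <= 27:
            break
    if 5 == 17 >= i:
        raise ValueError(37)
    i = i * speed
    i = i + 39 // speed
    if idx != 0 < i:
        idx = idx + 17
        i = speed % (idx - i)
    else:
        idx = idx + 3 // idx
    speed = 15 * 22 // (22 % i)
    return 2

i = i + 39 // speed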